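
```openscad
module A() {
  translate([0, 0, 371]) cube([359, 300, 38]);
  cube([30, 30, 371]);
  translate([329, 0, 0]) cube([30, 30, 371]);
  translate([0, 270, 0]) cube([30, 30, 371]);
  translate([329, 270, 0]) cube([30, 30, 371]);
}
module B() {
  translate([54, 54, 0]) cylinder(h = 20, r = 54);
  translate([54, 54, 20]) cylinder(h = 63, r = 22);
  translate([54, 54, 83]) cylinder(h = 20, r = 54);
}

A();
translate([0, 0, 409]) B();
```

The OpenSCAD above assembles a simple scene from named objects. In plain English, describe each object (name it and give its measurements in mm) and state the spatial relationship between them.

A is a four-legged stool. The seat is 359×300 mm, 38 mm thick, top at z = 409 mm. It stands on four square legs, each 30×30 mm in cross-section, from z = 0 to the seat underside, each flush with a corner of the seat.

B is a spool: two coaxial disc flanges of radius 54 mm and thickness 20 mm, joined by a core cylinder of radius 22 mm and height 63 mm. The lower flange rests on z = 0 and the three cylinders share a vertical axis.

The spool is on top of the stool.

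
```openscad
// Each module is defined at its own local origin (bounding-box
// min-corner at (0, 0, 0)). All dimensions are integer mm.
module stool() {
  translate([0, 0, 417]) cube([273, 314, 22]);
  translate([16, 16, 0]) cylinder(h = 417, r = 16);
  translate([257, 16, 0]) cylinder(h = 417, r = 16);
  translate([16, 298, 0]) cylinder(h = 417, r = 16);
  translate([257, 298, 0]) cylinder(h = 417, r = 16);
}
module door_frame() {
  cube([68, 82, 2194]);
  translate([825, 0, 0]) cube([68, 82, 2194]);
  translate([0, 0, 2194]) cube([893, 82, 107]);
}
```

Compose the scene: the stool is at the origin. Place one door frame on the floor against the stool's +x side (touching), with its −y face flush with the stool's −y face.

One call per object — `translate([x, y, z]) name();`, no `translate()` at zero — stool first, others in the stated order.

stool();
translate([273, 0, 0]) door_frame();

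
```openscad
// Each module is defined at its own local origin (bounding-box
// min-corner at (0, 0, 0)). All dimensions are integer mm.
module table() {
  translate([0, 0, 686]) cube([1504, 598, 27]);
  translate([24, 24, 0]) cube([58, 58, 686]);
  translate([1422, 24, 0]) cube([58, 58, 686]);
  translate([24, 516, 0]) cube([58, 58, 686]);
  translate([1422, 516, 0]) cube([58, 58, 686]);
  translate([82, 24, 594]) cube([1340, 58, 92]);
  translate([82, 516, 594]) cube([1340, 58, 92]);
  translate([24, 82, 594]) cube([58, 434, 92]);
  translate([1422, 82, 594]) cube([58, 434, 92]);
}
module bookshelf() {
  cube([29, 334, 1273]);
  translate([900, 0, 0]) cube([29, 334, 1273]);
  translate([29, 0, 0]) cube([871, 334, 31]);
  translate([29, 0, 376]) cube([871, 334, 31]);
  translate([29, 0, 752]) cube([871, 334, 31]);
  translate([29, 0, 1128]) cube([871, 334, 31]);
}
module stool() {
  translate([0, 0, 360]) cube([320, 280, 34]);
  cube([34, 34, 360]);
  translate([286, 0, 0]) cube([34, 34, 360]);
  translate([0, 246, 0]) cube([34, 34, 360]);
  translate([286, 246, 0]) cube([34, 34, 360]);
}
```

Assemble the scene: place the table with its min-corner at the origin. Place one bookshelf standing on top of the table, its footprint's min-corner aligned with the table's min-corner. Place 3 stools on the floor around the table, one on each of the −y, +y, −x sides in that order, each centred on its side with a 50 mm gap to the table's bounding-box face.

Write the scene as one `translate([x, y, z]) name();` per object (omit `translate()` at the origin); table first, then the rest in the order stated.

table();
translate([0, 0, 713]) bookshelf();
translate([592, -330, 0]) stool();
translate([592, 648, 0]) stool();
translate([-370, 159, 0]) stool();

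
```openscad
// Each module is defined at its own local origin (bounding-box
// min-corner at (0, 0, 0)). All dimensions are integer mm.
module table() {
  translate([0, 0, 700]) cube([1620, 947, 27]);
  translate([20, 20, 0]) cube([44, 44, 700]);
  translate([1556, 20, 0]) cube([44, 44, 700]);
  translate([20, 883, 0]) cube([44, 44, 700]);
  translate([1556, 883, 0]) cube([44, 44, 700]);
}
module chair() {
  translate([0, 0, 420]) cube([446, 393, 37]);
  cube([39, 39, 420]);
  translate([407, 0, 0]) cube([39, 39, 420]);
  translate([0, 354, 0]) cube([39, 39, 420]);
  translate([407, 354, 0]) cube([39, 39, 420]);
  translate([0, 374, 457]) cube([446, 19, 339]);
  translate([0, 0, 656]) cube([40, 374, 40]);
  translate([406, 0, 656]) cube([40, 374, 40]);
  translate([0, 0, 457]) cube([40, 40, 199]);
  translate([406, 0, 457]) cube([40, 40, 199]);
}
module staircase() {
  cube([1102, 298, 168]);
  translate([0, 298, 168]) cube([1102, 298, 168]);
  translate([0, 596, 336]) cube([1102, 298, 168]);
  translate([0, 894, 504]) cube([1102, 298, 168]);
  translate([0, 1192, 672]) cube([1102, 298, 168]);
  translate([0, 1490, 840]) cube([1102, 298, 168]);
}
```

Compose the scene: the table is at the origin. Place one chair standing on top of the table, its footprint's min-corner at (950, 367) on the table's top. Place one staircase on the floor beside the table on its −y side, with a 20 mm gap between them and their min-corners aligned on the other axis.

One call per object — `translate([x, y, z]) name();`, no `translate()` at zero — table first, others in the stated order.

table();
translate([950, 367, 727]) chair();
translate([0, -1808, 0]) staircase();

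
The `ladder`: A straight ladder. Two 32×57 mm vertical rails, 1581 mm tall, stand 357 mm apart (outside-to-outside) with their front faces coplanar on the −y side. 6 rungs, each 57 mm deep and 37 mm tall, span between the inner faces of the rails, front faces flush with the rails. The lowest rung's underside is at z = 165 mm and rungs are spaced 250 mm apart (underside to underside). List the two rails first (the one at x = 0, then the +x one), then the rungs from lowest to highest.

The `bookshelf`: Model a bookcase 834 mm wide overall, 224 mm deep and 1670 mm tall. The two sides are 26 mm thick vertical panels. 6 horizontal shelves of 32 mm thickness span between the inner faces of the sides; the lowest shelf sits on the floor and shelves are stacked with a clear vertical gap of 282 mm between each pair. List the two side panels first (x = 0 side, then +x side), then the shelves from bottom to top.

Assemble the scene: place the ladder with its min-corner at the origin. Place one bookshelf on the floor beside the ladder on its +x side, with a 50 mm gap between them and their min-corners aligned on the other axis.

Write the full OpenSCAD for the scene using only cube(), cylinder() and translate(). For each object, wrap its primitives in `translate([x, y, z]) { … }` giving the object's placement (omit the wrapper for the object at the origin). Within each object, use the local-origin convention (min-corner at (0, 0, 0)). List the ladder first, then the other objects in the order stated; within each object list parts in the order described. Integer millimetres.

cube([32, 57, 1581]);
translate([325, 0, 0]) cube([32, 57, 1581]);
translate([32, 0, 165]) cube([293, 57, 37]);
translate([32, 0, 415]) cube([293, 57, 37]);
translate([32, 0, 665]) cube([293, 57, 37]);
translate([32, 0, 915]) cube([293, 57, 37]);
translate([32, 0, 1165]) cube([293, 57, 37]);
translate([32, 0, 1415]) cube([293, 57, 37]);
translate([407, 0, 0]) {
  cube([26, 224, 1670]);
  translate([808, 0, 0]) cube([26, 224, 1670]);
  translate([26, 0, 0]) cube([782, 224, 32]);
  translate([26, 0, 314]) cube([782, 224, 32]);
  translate([26, 0, 628]) cube([782, 224, 32]);
  translate([26, 0, 942]) cube([782, 224, 32]);
  translate([26, 0, 1256]) cube([782, 224, 32]);
  translate([26, 0, 1570]) cube([782, 224, 32]);
}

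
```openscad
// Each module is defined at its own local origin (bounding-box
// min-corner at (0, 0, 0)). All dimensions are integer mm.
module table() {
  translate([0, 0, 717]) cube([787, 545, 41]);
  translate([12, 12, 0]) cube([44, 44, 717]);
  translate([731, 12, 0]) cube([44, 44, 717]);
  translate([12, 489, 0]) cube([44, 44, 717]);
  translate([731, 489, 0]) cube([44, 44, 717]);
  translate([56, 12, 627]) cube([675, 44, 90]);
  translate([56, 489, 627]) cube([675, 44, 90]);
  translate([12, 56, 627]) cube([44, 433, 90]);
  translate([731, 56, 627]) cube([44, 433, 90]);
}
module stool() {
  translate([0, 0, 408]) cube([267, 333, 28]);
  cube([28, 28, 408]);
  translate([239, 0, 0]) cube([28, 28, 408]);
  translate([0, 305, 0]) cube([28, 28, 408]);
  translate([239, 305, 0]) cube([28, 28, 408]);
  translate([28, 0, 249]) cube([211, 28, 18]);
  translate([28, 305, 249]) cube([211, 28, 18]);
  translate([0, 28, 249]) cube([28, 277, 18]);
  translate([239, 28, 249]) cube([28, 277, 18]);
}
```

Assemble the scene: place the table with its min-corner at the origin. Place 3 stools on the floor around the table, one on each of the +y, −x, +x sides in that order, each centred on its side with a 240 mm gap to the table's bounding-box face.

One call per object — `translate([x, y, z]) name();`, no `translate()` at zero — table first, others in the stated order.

table();
translate([260, 785, 0]) stool();
translate([-507, 106, 0]) stool();
translate([1027, 106, 0]) stool();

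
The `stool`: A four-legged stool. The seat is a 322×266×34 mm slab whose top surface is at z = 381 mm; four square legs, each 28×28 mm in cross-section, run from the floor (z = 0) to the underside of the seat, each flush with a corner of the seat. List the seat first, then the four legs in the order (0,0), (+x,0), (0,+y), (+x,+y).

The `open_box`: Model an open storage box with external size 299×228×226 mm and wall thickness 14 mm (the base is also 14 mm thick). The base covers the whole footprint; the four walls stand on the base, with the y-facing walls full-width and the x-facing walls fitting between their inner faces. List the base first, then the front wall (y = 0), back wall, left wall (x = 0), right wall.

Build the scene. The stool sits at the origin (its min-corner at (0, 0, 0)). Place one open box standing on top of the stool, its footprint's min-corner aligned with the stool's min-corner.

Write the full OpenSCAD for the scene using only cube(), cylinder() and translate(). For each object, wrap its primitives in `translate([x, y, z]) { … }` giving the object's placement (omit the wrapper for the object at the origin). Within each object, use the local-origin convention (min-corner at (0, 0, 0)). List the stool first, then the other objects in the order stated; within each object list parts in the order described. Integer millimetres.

translate([0, 0, 347]) cube([322, 266, 34]);
cube([28, 28, 347]);
translate([294, 0, 0]) cube([28, 28, 347]);
translate([0, 238, 0]) cube([28, 28, 347]);
translate([294, 238, 0]) cube([28, 28, 347]);
translate([0, 0, 381]) {
  cube([299, 228, 14]);
  translate([0, 0, 14]) cube([299, 14, 212]);
  translate([0, 214, 14]) cube([299, 14, 212]);
  translate([0, 14, 14]) cube([14, 200, 212]);
  translate([285, 14, 14]) cube([14, 200, 212]);
}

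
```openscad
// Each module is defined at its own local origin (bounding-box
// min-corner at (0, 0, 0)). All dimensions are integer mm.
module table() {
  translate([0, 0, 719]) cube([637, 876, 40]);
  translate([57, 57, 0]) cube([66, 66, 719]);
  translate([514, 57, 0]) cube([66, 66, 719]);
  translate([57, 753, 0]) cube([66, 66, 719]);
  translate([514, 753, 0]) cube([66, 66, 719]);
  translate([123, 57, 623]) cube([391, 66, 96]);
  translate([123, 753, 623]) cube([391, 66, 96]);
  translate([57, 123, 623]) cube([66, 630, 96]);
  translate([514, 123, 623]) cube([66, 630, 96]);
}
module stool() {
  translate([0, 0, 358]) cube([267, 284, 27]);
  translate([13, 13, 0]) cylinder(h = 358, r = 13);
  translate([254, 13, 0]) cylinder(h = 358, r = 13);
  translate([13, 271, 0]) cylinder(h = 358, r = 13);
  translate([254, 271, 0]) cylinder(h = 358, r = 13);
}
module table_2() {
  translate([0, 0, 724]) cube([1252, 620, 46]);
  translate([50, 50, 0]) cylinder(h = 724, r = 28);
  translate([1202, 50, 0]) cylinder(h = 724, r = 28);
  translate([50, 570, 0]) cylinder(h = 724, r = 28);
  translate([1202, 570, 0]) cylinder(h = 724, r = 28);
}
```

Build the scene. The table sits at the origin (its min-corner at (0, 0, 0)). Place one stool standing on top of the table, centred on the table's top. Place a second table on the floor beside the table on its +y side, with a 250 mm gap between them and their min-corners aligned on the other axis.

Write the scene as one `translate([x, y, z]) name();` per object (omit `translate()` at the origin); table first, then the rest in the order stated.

table();
translate([185, 296, 759]) stool();
translate([0, 1126, 0]) table_2();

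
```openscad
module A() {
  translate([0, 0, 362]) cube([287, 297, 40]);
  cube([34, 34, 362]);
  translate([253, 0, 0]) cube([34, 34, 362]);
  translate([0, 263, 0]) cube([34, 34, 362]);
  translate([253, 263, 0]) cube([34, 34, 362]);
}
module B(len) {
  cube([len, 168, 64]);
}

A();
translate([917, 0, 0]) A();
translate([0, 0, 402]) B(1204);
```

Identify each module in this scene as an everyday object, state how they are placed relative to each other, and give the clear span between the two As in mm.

A is a stool. B is a beam. A beam spans the tops of two stools. The clear span between the two stools is 630 mm.

Second stool starts at x = 917; first ends at x = 287; clear span = 917 − 287 = 630 mm.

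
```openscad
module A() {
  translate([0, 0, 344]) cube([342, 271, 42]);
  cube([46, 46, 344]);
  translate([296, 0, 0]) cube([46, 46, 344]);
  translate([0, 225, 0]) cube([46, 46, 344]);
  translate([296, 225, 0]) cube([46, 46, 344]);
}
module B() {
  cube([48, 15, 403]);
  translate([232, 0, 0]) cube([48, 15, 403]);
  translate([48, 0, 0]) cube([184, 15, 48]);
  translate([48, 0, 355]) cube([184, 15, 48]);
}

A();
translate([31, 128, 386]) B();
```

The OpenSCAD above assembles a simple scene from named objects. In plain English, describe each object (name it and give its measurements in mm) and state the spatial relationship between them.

A is a four-legged stool. The seat is 342×271 mm, 42 mm thick, top at z = 386 mm. It stands on four square legs, each 46×46 mm in cross-section, from z = 0 to the seat underside, each flush with a corner of the seat.

B is a rectangular picture frame lying in the x–z plane (depth along y). The opening is 184 mm wide (x) by 307 mm tall (z), surrounded by a border 48 mm wide on all four sides. The frame is 15 mm deep and is made of two full-height vertical stiles with two horizontal rails fitted between them.

The picture frame is on top of the stool, centred.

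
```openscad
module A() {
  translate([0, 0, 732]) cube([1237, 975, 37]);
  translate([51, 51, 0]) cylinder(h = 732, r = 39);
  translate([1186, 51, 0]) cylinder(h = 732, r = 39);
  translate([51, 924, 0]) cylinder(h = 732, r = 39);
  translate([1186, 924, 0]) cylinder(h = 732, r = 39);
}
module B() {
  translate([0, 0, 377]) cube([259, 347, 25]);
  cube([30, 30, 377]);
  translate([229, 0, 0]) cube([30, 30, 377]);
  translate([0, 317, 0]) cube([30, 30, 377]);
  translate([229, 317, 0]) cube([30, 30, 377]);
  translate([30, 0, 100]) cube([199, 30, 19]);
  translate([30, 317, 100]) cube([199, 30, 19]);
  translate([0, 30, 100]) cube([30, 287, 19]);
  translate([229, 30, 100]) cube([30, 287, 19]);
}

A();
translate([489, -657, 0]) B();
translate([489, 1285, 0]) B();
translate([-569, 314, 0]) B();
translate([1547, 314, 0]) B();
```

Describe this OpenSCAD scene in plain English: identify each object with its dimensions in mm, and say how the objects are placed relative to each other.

A is a table: top 1237 mm (x) × 975 mm (y), 37 mm thick, upper face at z = 769 mm, on four round legs of 78 mm diameter, each leg's bounding box inset 12 mm from the nearest pair of top edges, running from z = 0 to the bottom of the top.

B is a four-legged stool. The seat is 259×347 mm, 25 mm thick, top at z = 402 mm. It stands on four square legs, each 30×30 mm in cross-section, from z = 0 to the seat underside, each flush with a corner of the seat. Four stretchers, 30 mm wide and 19 mm tall, connect adjacent legs with their undersides at z = 100 mm, each running between the inner faces of the legs it joins and aligned with the legs' outer faces on the other axis.

Four stools sit around the table at the −y, +y, −x, +x sides.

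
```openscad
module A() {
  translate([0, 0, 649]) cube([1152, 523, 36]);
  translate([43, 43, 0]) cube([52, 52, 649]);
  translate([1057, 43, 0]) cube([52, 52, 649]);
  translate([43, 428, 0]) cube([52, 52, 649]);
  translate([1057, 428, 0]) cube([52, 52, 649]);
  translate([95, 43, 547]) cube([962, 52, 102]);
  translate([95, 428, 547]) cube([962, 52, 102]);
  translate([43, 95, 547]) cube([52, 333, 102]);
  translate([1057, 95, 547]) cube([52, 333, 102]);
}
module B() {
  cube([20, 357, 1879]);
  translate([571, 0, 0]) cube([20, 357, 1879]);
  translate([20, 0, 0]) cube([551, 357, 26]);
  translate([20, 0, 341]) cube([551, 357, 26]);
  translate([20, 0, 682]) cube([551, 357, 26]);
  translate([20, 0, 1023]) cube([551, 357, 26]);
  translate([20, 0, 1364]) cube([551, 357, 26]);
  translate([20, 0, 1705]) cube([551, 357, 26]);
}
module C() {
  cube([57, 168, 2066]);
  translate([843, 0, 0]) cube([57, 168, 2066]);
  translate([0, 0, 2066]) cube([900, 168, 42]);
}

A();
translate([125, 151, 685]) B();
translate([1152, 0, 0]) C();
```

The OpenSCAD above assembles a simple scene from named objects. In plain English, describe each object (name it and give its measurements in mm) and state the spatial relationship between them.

A is a rectangular dining table. The top is 1152×523×36 mm with its upper surface at z = 685 mm. It stands on four 52×52 mm square legs, each inset 43 mm from the nearest pair of top edges, running from the floor to the underside of the top. Four apron rails, 52 mm thick and 102 mm tall, run between adjacent legs with their top edges flush with the underside of the top and their outer faces flush with the legs' outer faces.

B is a bookshelf 591 mm wide overall, 357 mm deep and 1879 mm tall. The two sides are 20 mm thick vertical panels. 6 horizontal shelves of 26 mm thickness span between the inner faces of the sides; the lowest shelf sits on the floor and shelves are stacked with a clear vertical gap of 315 mm between each pair.

C is a door frame. The clear opening is 786 mm wide and 2066 mm high. Two 57 mm wide jambs, 168 mm deep, stand either side of the opening from the floor to the top of the opening. A 42 mm thick head sits across the top of both jambs, spanning the full outside width of the frame.

The bookshelf is on top of the table. The door frame is against the table's +x side, with their −y faces flush.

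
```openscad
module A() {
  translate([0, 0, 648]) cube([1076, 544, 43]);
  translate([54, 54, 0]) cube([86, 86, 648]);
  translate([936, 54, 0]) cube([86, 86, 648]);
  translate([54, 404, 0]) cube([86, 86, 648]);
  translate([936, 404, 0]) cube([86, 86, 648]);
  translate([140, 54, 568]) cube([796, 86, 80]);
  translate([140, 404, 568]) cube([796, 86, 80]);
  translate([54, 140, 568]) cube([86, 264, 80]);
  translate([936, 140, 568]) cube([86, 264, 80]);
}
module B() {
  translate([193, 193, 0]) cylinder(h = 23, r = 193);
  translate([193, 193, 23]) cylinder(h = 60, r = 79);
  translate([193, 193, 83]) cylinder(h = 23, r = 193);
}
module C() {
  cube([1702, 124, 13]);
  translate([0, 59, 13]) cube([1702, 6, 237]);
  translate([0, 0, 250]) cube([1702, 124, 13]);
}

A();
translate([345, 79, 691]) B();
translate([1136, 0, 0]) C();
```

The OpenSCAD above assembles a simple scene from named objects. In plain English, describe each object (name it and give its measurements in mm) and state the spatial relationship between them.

A is a rectangular dining table. The top is 1076×544×43 mm with its upper surface at z = 691 mm. It stands on four 86×86 mm square legs, each inset 54 mm from the nearest pair of top edges, running from the floor to the underside of the top. Four apron rails, 86 mm thick and 80 mm tall, run between adjacent legs with their top edges flush with the underside of the top and their outer faces flush with the legs' outer faces.

B is a spool: two coaxial disc flanges of radius 193 mm and thickness 23 mm, joined by a core cylinder of radius 79 mm and height 60 mm. The lower flange rests on z = 0 and the three cylinders share a vertical axis.

C is an I-beam lying along x, 1702 mm long. Overall section height 263 mm. Two flanges 124 mm wide (y) and 13 mm thick, one on the floor and one at the top; a web 6 mm thick runs between them, centred on the flange width.

The spool is on top of the table, centred. The I-beam is on the floor beside the table on its +x side.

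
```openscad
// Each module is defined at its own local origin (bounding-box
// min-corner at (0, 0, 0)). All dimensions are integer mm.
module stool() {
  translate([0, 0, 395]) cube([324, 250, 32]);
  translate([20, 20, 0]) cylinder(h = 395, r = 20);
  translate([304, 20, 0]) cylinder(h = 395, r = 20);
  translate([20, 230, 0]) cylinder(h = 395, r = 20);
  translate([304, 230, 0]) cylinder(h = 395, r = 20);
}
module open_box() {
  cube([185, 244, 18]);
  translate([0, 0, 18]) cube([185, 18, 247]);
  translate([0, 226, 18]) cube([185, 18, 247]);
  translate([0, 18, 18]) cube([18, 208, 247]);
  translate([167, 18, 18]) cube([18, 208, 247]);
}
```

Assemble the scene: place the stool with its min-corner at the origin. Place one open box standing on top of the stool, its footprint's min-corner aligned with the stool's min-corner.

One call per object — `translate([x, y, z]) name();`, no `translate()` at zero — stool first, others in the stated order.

stool();
translate([0, 0, 427]) open_box();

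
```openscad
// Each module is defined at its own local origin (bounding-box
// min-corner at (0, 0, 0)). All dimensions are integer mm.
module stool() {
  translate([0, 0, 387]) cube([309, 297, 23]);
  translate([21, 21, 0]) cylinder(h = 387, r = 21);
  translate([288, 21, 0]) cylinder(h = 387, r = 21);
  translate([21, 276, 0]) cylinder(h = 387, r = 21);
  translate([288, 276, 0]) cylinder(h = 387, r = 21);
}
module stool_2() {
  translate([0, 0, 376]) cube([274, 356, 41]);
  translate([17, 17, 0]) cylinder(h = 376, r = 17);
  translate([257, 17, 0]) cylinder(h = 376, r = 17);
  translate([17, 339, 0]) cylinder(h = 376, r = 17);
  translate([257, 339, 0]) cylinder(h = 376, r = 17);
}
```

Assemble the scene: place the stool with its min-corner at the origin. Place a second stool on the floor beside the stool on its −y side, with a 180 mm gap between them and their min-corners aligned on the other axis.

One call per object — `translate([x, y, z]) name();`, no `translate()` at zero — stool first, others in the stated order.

stool();
translate([0, -536, 0]) stool_2();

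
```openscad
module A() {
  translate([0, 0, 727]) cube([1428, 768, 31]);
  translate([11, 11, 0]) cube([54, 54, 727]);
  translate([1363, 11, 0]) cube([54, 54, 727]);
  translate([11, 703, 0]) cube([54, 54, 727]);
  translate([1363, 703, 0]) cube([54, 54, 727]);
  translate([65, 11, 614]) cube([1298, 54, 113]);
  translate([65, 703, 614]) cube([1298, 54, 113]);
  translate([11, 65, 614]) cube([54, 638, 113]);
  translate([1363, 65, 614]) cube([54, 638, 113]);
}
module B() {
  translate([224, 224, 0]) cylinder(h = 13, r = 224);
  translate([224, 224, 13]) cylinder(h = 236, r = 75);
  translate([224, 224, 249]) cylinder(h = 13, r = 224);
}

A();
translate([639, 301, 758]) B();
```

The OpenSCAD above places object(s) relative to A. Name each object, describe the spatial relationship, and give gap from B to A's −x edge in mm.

The spool's min-x is at 639; the table's min-x is 0; gap = 639 mm.

A is a table. B is a spool. The spool is on top of the table. The gap from the spool to the table's −x edge is 639 mm.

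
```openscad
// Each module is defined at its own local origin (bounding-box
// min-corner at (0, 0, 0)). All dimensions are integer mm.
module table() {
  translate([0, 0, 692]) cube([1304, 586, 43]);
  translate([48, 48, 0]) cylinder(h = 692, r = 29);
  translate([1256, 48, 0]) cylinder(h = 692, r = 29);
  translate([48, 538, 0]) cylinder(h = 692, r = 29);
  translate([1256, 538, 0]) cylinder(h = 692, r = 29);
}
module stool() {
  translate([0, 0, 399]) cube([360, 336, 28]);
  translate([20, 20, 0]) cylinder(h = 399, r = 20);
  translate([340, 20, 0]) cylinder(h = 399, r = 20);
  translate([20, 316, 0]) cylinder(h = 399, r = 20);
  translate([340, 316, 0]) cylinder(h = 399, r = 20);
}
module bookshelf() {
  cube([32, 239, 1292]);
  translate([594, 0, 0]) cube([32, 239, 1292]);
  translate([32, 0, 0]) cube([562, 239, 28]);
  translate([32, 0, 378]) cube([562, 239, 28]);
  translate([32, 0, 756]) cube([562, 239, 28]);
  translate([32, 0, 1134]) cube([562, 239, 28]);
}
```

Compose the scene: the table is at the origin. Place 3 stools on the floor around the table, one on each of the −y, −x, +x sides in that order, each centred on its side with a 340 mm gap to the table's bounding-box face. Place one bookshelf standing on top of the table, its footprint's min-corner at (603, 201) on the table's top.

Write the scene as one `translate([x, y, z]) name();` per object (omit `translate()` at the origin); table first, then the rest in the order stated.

table();
translate([472, -676, 0]) stool();
translate([-700, 125, 0]) stool();
translate([1644, 125, 0]) stool();
translate([603, 201, 735]) bookshelf();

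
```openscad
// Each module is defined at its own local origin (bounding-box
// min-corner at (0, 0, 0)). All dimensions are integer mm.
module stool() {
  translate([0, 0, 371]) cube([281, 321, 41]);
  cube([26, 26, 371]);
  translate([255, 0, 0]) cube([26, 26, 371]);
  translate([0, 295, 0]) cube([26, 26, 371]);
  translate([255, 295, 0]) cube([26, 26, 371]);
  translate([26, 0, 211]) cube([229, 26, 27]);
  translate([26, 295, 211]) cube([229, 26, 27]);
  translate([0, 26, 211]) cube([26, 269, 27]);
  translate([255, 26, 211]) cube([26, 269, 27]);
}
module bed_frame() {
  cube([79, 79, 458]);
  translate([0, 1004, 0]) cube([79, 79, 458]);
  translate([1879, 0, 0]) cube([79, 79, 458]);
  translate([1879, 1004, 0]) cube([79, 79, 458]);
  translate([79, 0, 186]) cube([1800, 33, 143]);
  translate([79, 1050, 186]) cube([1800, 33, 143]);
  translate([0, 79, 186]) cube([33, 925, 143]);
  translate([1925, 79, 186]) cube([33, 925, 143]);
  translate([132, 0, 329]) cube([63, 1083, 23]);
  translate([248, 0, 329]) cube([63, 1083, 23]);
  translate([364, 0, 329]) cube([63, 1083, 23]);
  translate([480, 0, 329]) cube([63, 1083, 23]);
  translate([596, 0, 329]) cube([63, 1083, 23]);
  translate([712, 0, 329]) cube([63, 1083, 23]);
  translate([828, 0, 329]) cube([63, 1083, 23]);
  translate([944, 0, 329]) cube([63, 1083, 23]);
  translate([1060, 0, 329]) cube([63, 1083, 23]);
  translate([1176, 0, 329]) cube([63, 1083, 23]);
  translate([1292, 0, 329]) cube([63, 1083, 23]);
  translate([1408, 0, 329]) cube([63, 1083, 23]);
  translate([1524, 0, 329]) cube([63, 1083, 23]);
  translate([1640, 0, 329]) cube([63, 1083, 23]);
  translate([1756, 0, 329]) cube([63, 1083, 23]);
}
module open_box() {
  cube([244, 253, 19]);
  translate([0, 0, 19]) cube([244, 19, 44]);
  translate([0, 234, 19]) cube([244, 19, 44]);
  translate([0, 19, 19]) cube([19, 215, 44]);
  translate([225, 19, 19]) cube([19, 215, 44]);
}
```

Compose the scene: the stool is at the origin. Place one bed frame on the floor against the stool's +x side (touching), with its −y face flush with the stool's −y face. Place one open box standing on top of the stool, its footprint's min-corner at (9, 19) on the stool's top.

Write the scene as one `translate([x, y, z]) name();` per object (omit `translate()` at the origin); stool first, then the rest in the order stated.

stool();
translate([281, 0, 0]) bed_frame();
translate([9, 19, 412]) open_box();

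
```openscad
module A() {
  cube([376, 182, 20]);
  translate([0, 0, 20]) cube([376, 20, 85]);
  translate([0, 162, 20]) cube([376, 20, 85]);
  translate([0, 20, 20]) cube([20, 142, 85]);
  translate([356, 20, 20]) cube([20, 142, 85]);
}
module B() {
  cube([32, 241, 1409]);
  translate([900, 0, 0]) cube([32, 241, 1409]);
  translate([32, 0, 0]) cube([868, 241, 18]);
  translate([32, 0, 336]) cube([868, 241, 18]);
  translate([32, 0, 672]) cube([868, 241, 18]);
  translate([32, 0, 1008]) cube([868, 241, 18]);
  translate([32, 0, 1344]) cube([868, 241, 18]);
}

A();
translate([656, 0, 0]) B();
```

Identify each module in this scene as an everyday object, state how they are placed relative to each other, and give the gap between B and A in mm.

A is an open box. B is a bookshelf. The bookshelf is on the floor beside the open box on its +x side. The gap between the bookshelf and the open box is 280 mm.

The bookshelf's nearest face is 280 mm from the open box's +x face.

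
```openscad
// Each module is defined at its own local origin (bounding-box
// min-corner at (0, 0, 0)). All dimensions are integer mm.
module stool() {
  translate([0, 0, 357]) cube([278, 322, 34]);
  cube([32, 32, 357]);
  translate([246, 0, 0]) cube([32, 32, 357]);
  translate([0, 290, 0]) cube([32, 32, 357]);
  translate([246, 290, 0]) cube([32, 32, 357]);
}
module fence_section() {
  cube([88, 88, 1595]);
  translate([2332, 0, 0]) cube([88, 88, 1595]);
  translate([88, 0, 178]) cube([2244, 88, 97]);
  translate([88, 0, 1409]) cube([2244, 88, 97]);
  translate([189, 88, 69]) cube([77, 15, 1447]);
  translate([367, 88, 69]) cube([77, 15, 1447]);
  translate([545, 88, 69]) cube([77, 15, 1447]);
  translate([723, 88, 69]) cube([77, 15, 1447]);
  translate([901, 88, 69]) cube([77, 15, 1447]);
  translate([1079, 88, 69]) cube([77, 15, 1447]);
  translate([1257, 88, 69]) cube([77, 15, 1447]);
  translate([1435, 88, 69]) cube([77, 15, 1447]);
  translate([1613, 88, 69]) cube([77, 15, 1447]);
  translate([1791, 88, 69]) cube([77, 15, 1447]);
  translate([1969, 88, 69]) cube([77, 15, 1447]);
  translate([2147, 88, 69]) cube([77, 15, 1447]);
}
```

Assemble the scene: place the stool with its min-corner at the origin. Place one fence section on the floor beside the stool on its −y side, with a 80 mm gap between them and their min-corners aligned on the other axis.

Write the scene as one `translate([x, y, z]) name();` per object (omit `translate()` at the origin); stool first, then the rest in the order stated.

stool();
translate([0, -183, 0]) fence_section();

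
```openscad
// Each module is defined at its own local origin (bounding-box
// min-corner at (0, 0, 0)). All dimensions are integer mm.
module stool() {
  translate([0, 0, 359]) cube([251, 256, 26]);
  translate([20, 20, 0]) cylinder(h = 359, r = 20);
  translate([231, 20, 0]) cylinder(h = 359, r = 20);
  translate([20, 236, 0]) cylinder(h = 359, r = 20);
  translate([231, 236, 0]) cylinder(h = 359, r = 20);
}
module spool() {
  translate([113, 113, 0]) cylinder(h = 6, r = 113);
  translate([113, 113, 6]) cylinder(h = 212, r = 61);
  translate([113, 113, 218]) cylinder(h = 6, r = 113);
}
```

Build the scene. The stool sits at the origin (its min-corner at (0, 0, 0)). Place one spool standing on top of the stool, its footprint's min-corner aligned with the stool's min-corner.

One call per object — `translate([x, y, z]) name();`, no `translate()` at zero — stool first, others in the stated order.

stool();
translate([0, 0, 385]) spool();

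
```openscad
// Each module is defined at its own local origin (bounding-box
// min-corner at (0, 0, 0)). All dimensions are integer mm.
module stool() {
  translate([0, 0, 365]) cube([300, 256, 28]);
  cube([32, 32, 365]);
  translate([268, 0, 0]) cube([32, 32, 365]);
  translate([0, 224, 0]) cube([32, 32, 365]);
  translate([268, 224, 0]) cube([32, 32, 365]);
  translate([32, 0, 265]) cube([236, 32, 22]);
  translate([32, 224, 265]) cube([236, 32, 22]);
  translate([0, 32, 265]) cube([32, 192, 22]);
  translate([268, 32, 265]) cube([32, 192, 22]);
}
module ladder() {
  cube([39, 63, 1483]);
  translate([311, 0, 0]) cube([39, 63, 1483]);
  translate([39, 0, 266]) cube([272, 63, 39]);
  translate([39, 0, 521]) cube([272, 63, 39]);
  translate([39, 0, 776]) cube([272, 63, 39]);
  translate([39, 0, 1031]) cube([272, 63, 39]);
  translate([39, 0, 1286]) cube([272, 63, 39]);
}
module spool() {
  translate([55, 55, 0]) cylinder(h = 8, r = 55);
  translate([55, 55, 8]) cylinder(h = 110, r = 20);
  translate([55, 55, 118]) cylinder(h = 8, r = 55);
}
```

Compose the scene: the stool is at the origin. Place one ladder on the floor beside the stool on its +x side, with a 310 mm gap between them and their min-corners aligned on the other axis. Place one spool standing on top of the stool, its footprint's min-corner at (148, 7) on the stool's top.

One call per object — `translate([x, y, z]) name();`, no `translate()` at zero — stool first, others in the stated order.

stool();
translate([610, 0, 0]) ladder();
translate([148, 7, 393]) spool();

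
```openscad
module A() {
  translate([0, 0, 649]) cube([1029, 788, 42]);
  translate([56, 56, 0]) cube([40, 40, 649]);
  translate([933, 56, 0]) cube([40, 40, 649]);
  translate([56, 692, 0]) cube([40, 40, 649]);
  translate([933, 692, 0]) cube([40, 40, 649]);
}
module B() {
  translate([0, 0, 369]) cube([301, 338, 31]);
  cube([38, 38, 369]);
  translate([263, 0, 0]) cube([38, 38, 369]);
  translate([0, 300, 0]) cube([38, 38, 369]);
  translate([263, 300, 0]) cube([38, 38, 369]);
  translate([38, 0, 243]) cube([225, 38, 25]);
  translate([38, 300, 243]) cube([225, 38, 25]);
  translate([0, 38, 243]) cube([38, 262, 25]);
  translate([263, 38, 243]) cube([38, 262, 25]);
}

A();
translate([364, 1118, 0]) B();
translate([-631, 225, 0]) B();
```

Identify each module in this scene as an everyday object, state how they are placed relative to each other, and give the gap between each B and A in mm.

Each stool's nearest face is 330 mm from the table's bounding box.

A is a table. B is a stool. Two stools sit around the table at the +y, −x sides. The gap between each stool and the table is 330 mm.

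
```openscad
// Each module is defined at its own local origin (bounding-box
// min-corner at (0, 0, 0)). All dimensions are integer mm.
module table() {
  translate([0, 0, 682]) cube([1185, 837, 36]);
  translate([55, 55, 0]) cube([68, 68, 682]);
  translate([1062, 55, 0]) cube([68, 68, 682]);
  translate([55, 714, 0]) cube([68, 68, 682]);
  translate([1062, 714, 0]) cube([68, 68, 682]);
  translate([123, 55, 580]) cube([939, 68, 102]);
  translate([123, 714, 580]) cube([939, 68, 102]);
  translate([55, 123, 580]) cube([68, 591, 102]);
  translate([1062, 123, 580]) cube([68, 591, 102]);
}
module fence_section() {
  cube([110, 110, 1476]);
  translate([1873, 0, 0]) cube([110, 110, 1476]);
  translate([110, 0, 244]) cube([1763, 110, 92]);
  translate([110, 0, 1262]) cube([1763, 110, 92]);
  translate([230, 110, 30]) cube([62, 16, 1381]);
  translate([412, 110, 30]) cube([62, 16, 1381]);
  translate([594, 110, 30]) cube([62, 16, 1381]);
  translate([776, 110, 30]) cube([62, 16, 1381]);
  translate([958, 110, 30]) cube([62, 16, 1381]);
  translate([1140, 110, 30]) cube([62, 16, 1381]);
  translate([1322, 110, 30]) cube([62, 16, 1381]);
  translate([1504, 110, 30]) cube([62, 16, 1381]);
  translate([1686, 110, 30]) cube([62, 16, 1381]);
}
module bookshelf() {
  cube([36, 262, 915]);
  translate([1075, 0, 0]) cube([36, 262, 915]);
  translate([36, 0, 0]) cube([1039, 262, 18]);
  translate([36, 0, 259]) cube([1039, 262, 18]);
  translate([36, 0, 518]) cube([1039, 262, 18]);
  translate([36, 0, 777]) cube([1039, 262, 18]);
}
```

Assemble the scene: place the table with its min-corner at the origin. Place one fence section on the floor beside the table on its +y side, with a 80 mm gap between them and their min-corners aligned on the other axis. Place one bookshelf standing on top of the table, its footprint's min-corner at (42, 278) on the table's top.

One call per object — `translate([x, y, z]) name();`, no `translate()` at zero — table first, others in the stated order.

table();
translate([0, 917, 0]) fence_section();
translate([42, 278, 718]) bookshelf();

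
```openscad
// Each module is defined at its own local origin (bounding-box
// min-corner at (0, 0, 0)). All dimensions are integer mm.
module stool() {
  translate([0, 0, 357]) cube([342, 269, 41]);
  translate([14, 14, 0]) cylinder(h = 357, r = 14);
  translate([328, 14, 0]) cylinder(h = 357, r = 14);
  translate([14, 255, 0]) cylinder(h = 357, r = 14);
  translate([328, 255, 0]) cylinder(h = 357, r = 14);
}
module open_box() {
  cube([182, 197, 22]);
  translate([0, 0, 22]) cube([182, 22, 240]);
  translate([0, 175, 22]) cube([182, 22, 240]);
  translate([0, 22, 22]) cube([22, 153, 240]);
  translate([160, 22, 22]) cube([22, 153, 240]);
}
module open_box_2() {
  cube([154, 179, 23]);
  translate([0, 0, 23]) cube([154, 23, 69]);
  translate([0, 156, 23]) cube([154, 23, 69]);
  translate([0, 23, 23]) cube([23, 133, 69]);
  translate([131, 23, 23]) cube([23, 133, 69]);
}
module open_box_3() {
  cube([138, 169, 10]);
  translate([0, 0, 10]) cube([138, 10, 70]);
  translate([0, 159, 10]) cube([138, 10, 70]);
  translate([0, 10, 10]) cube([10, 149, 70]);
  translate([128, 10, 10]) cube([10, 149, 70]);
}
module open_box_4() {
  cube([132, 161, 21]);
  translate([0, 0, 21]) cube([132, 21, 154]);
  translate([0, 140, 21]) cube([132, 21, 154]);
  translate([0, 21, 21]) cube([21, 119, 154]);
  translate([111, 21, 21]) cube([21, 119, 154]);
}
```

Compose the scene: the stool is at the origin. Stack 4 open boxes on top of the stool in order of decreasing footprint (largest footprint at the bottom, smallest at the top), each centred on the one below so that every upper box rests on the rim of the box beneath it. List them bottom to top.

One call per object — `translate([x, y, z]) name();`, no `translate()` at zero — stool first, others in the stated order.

stool();
translate([80, 36, 398]) open_box();
translate([94, 45, 660]) open_box_2();
translate([102, 50, 752]) open_box_3();
translate([105, 54, 832]) open_box_4();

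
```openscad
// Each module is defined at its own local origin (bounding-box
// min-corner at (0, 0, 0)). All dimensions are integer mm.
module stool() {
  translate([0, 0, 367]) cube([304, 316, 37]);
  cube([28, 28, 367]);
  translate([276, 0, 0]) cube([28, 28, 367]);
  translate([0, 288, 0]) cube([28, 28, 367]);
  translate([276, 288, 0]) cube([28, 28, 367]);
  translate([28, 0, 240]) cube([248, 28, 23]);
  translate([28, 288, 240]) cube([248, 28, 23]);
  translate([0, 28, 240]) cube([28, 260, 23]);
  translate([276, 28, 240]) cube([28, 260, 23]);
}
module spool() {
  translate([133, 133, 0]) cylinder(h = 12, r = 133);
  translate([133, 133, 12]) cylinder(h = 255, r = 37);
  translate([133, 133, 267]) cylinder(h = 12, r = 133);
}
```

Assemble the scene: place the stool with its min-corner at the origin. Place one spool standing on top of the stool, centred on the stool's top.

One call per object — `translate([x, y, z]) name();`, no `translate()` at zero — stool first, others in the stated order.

stool();
translate([19, 25, 404]) spool();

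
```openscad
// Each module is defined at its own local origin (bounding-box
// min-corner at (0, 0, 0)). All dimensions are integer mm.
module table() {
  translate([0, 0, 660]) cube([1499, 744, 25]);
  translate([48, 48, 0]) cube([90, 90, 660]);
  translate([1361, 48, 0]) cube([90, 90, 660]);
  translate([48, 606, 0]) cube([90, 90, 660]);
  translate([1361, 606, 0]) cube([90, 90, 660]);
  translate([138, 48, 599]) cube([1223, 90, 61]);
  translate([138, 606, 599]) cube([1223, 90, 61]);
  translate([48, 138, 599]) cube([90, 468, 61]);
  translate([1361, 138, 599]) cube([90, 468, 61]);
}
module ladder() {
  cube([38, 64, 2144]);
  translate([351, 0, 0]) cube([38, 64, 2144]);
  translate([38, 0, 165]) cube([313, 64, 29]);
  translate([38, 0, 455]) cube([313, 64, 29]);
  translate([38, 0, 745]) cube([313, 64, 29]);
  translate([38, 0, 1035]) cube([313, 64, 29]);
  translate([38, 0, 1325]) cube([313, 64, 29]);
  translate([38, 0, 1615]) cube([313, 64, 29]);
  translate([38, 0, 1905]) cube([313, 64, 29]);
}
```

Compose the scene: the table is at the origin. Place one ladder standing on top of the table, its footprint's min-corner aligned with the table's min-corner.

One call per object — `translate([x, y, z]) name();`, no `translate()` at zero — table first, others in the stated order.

table();
translate([0, 0, 685]) ladder();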